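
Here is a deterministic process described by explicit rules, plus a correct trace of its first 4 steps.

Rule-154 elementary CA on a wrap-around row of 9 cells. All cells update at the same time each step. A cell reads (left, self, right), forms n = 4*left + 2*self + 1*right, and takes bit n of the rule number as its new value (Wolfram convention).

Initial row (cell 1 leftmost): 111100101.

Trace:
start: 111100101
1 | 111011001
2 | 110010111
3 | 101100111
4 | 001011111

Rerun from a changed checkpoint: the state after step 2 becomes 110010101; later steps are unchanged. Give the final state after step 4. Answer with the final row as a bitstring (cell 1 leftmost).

state after step 2 := 110010101
3 | 101100001
4 | 001010011

001010011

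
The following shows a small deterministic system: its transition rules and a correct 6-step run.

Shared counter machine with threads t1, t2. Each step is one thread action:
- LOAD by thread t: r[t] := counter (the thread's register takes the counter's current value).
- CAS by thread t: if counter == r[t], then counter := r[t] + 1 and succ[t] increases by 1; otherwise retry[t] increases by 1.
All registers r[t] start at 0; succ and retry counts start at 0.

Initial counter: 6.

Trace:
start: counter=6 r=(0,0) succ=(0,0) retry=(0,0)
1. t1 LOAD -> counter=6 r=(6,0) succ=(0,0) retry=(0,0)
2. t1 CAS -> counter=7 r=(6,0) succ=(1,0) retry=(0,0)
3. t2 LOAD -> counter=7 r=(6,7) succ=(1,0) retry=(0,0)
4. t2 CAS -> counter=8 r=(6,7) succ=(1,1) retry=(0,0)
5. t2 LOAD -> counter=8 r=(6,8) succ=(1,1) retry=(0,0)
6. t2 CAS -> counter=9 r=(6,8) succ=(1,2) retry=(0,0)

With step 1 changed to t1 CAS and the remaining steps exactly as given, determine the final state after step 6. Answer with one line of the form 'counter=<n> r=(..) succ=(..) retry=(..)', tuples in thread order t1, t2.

(re-executing from step 1 with the substitution; state before step 1: counter=6 r=(0,0) succ=(0,0) retry=(0,0))
1. t1 CAS -> counter=6 r=(0,0) succ=(0,0) retry=(1,0)
2. t1 CAS -> counter=6 r=(0,0) succ=(0,0) retry=(2,0)
3. t2 LOAD -> counter=6 r=(0,6) succ=(0,0) retry=(2,0)
4. t2 CAS -> counter=7 r=(0,6) succ=(0,1) retry=(2,0)
5. t2 LOAD -> counter=7 r=(0,7) succ=(0,1) retry=(2,0)
6. t2 CAS -> counter=8 r=(0,7) succ=(0,2) retry=(2,0)

counter=8 r=(0,7) succ=(0,2) retry=(2,0)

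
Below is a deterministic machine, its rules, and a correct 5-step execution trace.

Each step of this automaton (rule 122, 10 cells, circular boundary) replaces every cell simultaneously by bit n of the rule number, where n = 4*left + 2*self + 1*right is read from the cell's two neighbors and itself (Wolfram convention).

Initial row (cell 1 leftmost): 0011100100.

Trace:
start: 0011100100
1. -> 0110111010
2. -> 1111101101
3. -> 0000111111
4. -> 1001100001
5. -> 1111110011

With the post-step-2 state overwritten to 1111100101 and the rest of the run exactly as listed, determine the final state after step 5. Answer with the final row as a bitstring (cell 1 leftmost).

1111111000

state after step 2 := 1111100101
3. -> 0000111011
4. -> 1001101111
5. -> 1111111000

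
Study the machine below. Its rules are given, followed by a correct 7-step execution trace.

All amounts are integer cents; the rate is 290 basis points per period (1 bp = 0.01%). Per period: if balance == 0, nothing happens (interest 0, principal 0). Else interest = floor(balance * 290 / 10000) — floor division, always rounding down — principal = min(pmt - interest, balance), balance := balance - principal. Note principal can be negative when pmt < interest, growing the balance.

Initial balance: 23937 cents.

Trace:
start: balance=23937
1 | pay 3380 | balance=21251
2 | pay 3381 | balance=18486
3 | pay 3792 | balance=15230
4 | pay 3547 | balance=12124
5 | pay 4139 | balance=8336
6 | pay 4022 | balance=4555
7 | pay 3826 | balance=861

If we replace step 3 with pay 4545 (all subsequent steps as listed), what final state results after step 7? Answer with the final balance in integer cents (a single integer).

17

(re-executing from step 3 with the substitution; state before step 3: balance=18486)
3 | pay 4545 | balance=14477
4 | pay 3547 | balance=11349
5 | pay 4139 | balance=7539
6 | pay 4022 | balance=3735
7 | pay 3826 | balance=17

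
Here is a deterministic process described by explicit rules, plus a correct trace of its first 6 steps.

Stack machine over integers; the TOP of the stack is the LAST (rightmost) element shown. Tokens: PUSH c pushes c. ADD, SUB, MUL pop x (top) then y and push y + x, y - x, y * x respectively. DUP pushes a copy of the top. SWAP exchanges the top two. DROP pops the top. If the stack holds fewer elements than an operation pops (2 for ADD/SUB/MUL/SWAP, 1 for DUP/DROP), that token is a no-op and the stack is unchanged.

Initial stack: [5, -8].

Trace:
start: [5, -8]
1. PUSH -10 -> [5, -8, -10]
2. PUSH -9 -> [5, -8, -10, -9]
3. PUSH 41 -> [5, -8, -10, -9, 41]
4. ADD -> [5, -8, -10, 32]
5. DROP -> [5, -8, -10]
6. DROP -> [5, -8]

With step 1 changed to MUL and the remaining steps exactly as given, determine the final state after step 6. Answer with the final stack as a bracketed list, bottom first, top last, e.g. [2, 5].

[]

(re-executing from step 1 with the substitution; state before step 1: [5, -8])
1. MUL -> [-40]
2. PUSH -9 -> [-40, -9]
3. PUSH 41 -> [-40, -9, 41]
4. ADD -> [-40, 32]
5. DROP -> [-40]
6. DROP -> []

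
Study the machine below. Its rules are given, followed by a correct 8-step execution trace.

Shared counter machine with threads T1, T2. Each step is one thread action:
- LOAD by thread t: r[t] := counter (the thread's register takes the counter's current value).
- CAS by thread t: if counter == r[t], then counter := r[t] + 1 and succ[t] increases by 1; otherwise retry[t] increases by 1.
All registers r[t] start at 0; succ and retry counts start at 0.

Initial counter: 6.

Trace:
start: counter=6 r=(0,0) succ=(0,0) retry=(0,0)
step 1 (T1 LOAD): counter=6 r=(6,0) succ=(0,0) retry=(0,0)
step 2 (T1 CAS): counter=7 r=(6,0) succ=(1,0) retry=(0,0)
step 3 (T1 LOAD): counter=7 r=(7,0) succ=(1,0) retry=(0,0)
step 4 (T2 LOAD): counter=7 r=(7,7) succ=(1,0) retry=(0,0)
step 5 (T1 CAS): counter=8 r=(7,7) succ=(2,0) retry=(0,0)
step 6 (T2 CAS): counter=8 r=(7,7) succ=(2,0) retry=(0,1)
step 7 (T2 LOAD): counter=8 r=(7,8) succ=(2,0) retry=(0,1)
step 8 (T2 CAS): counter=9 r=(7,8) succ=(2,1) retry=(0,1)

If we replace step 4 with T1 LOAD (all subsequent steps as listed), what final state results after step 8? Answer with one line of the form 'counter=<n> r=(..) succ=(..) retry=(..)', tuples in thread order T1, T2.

(re-executing from step 4 with the substitution; state before step 4: counter=7 r=(7,0) succ=(1,0) retry=(0,0))
step 4 (T1 LOAD): counter=7 r=(7,0) succ=(1,0) retry=(0,0)
step 5 (T1 CAS): counter=8 r=(7,0) succ=(2,0) retry=(0,0)
step 6 (T2 CAS): counter=8 r=(7,0) succ=(2,0) retry=(0,1)
step 7 (T2 LOAD): counter=8 r=(7,8) succ=(2,0) retry=(0,1)
step 8 (T2 CAS): counter=9 r=(7,8) succ=(2,1) retry=(0,1)

counter=9 r=(7,8) succ=(2,1) retry=(0,1)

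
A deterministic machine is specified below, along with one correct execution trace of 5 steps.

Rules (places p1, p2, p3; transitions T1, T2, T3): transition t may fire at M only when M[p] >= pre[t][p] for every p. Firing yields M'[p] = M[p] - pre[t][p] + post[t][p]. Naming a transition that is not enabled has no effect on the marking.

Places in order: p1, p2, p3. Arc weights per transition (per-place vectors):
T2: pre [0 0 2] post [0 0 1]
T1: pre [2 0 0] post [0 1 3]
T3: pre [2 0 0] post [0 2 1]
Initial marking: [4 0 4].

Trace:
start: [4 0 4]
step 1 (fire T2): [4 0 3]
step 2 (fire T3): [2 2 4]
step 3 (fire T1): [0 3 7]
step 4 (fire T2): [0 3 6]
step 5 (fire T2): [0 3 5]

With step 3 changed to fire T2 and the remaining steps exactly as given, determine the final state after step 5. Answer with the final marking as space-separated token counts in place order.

(re-executing from step 3 with the substitution; state before step 3: [2 2 4])
step 3 (fire T2): [2 2 3]
step 4 (fire T2): [2 2 2]
step 5 (fire T2): [2 2 1]

2 2 1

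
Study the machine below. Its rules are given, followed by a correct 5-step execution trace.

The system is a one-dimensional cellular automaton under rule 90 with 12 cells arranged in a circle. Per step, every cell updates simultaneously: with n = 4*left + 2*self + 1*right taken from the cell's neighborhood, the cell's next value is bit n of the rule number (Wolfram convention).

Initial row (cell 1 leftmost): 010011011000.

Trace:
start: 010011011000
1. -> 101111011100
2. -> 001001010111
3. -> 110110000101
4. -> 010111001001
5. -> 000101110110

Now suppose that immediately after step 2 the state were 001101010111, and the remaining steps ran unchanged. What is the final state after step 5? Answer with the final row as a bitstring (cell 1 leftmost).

state after step 2 := 001101010111
3. -> 111100000101
4. -> 000110001001
5. -> 101111010110

101111010110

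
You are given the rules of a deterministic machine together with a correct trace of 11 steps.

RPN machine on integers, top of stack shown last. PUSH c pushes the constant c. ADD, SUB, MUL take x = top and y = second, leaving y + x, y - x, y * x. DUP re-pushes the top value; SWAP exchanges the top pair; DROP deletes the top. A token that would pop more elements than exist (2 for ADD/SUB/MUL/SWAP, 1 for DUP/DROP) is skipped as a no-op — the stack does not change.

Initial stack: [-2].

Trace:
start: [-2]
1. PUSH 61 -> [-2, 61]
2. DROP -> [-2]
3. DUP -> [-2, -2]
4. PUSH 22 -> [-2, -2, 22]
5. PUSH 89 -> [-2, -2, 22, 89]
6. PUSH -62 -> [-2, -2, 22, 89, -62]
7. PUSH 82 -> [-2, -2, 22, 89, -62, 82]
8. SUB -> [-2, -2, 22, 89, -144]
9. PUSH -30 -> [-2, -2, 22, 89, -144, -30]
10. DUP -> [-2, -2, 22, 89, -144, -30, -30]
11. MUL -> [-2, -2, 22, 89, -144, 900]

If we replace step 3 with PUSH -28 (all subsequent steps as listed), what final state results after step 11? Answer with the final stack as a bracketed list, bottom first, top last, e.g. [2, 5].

(re-executing from step 3 with the substitution; state before step 3: [-2])
3. PUSH -28 -> [-2, -28]
4. PUSH 22 -> [-2, -28, 22]
5. PUSH 89 -> [-2, -28, 22, 89]
6. PUSH -62 -> [-2, -28, 22, 89, -62]
7. PUSH 82 -> [-2, -28, 22, 89, -62, 82]
8. SUB -> [-2, -28, 22, 89, -144]
9. PUSH -30 -> [-2, -28, 22, 89, -144, -30]
10. DUP -> [-2, -28, 22, 89, -144, -30, -30]
11. MUL -> [-2, -28, 22, 89, -144, 900]

[-2, -28, 22, 89, -144, 900]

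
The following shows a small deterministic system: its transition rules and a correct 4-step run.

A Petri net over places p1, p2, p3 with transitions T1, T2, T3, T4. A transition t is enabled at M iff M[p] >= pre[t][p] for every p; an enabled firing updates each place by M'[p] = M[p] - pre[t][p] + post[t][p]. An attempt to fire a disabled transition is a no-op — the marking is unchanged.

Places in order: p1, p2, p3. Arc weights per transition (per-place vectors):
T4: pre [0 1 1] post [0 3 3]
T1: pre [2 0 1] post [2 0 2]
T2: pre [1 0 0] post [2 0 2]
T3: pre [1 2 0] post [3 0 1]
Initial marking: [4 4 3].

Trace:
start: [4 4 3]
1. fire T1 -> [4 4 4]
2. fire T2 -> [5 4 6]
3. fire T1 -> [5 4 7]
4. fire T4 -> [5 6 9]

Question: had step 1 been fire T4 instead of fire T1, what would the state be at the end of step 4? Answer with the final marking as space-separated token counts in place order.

5 8 10

(re-executing from step 1 with the substitution; state before step 1: [4 4 3])
1. fire T4 -> [4 6 5]
2. fire T2 -> [5 6 7]
3. fire T1 -> [5 6 8]
4. fire T4 -> [5 8 10]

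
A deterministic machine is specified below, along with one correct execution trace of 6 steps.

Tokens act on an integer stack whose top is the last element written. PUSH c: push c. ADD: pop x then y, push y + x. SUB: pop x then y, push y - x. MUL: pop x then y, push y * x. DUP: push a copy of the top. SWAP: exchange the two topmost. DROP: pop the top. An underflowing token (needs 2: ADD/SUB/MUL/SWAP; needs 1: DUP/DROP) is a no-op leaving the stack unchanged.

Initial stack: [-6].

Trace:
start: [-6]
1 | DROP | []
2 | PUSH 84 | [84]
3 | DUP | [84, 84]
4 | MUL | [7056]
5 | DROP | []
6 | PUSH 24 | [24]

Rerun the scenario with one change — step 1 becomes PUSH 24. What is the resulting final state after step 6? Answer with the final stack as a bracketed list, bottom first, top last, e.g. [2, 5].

(re-executing from step 1 with the substitution; state before step 1: [-6])
1 | PUSH 24 | [-6, 24]
2 | PUSH 84 | [-6, 24, 84]
3 | DUP | [-6, 24, 84, 84]
4 | MUL | [-6, 24, 7056]
5 | DROP | [-6, 24]
6 | PUSH 24 | [-6, 24, 24]

[-6, 24, 24]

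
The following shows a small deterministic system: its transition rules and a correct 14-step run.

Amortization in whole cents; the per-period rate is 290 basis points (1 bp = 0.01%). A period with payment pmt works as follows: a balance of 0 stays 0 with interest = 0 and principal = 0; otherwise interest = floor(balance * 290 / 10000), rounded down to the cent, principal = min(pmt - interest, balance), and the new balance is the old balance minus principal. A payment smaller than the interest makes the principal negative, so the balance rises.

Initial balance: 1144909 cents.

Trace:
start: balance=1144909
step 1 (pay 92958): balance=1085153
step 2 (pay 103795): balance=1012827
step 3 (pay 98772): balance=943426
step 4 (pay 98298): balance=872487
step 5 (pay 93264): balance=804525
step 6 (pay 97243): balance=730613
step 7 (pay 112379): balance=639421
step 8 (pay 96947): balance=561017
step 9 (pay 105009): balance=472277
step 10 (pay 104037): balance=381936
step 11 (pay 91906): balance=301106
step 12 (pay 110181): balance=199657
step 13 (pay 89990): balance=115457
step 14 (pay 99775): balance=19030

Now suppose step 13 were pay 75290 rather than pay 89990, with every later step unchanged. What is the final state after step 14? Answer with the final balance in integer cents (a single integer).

34156

(re-executing from step 13 with the substitution; state before step 13: balance=199657)
step 13 (pay 75290): balance=130157
step 14 (pay 99775): balance=34156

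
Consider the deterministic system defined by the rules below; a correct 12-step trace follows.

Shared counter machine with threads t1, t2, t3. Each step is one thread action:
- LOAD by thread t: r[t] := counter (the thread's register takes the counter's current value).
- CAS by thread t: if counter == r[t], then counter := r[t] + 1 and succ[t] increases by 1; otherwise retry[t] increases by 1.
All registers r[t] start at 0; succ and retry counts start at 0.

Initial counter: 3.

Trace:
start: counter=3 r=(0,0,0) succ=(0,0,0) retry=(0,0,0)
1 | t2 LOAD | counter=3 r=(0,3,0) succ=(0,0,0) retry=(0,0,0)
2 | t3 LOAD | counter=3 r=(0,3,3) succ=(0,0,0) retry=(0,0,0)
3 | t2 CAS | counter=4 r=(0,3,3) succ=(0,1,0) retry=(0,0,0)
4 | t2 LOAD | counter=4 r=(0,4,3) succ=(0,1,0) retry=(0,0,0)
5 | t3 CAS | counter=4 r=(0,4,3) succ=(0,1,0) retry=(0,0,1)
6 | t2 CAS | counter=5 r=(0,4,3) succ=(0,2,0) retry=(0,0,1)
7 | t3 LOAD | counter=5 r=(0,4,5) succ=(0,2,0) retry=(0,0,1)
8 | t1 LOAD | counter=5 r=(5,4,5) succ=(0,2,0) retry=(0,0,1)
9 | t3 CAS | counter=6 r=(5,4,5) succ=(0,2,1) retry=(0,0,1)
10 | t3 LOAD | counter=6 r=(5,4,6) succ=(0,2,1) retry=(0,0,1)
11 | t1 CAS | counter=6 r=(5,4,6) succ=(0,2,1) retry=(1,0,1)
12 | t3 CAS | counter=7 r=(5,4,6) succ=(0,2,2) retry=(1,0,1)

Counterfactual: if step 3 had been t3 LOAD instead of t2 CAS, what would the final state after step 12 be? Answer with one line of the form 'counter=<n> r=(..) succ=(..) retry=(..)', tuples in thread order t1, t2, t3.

(re-executing from step 3 with the substitution; state before step 3: counter=3 r=(0,3,3) succ=(0,0,0) retry=(0,0,0))
3 | t3 LOAD | counter=3 r=(0,3,3) succ=(0,0,0) retry=(0,0,0)
4 | t2 LOAD | counter=3 r=(0,3,3) succ=(0,0,0) retry=(0,0,0)
5 | t3 CAS | counter=4 r=(0,3,3) succ=(0,0,1) retry=(0,0,0)
6 | t2 CAS | counter=4 r=(0,3,3) succ=(0,0,1) retry=(0,1,0)
7 | t3 LOAD | counter=4 r=(0,3,4) succ=(0,0,1) retry=(0,1,0)
8 | t1 LOAD | counter=4 r=(4,3,4) succ=(0,0,1) retry=(0,1,0)
9 | t3 CAS | counter=5 r=(4,3,4) succ=(0,0,2) retry=(0,1,0)
10 | t3 LOAD | counter=5 r=(4,3,5) succ=(0,0,2) retry=(0,1,0)
11 | t1 CAS | counter=5 r=(4,3,5) succ=(0,0,2) retry=(1,1,0)
12 | t3 CAS | counter=6 r=(4,3,5) succ=(0,0,3) retry=(1,1,0)

counter=6 r=(4,3,5) succ=(0,0,3) retry=(1,1,0)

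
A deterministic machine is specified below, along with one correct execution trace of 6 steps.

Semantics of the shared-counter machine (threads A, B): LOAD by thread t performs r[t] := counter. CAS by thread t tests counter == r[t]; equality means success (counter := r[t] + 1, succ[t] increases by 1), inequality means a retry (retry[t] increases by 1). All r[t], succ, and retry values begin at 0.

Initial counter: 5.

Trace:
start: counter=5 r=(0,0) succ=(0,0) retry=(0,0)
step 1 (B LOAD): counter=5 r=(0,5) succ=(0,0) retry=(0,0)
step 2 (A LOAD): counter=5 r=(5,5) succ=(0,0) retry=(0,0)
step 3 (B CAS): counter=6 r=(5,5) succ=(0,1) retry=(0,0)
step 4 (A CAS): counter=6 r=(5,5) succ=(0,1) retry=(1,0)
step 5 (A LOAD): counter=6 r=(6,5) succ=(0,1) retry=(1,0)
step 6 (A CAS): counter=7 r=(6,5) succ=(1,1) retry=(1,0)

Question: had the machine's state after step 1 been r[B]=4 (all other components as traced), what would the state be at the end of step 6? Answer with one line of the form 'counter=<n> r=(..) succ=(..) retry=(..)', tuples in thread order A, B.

counter=7 r=(6,4) succ=(2,0) retry=(0,1)

state after step 1 := counter=5 r=(0,4) succ=(0,0) retry=(0,0)
step 2 (A LOAD): counter=5 r=(5,4) succ=(0,0) retry=(0,0)
step 3 (B CAS): counter=5 r=(5,4) succ=(0,0) retry=(0,1)
step 4 (A CAS): counter=6 r=(5,4) succ=(1,0) retry=(0,1)
step 5 (A LOAD): counter=6 r=(6,4) succ=(1,0) retry=(0,1)
step 6 (A CAS): counter=7 r=(6,4) succ=(2,0) retry=(0,1)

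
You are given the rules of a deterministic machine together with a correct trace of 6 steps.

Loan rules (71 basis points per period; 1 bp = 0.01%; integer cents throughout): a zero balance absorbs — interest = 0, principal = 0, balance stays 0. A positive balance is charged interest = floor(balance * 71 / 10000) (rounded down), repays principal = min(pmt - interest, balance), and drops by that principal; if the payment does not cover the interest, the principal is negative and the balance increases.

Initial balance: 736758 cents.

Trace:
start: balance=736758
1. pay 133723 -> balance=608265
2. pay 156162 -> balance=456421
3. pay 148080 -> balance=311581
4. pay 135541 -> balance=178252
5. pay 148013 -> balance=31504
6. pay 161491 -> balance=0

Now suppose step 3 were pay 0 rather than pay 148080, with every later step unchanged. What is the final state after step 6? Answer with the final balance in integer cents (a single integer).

(re-executing from step 3 with the substitution; state before step 3: balance=456421)
3. pay 0 -> balance=459661
4. pay 135541 -> balance=327383
5. pay 148013 -> balance=181694
6. pay 161491 -> balance=21493

21493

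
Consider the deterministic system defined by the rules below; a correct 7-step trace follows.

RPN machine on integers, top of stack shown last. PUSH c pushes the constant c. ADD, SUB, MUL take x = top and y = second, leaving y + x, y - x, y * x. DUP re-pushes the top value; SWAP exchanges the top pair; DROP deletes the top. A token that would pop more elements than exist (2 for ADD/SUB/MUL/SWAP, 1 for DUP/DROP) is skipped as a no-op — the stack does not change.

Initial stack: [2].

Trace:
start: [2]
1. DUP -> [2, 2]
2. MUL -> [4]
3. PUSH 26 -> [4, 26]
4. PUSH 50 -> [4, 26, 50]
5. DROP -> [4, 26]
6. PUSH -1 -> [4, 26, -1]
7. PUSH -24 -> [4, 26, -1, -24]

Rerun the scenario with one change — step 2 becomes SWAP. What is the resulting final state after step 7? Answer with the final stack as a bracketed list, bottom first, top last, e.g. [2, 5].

(re-executing from step 2 with the substitution; state before step 2: [2, 2])
2. SWAP -> [2, 2]
3. PUSH 26 -> [2, 2, 26]
4. PUSH 50 -> [2, 2, 26, 50]
5. DROP -> [2, 2, 26]
6. PUSH -1 -> [2, 2, 26, -1]
7. PUSH -24 -> [2, 2, 26, -1, -24]

[2, 2, 26, -1, -24]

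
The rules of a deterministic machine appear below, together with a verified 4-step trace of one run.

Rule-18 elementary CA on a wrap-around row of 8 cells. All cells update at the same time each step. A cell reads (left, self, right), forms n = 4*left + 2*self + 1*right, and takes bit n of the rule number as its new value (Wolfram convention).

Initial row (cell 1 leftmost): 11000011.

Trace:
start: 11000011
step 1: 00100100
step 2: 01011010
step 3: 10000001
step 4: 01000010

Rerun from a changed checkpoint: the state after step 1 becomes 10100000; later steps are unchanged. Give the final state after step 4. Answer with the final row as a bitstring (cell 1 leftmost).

state after step 1 := 10100000
step 2: 00010001
step 3: 10101010
step 4: 00000000

00000000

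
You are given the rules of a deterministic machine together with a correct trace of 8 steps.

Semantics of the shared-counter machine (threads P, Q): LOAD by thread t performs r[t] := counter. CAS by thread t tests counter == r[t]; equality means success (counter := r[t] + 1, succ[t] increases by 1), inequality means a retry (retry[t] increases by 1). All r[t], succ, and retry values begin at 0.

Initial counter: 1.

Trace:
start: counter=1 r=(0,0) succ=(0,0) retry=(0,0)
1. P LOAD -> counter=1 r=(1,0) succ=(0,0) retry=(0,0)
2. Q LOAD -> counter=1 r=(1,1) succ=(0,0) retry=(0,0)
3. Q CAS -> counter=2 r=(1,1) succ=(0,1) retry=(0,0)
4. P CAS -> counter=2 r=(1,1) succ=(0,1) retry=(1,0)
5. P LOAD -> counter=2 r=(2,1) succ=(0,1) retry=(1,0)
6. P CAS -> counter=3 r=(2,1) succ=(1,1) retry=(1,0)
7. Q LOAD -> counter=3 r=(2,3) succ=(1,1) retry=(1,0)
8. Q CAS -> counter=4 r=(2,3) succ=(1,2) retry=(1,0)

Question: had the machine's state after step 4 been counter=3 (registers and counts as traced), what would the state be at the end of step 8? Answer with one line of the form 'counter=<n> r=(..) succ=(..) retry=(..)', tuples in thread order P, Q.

state after step 4 := counter=3 r=(1,1) succ=(0,1) retry=(1,0)
5. P LOAD -> counter=3 r=(3,1) succ=(0,1) retry=(1,0)
6. P CAS -> counter=4 r=(3,1) succ=(1,1) retry=(1,0)
7. Q LOAD -> counter=4 r=(3,4) succ=(1,1) retry=(1,0)
8. Q CAS -> counter=5 r=(3,4) succ=(1,2) retry=(1,0)

counter=5 r=(3,4) succ=(1,2) retry=(1,0)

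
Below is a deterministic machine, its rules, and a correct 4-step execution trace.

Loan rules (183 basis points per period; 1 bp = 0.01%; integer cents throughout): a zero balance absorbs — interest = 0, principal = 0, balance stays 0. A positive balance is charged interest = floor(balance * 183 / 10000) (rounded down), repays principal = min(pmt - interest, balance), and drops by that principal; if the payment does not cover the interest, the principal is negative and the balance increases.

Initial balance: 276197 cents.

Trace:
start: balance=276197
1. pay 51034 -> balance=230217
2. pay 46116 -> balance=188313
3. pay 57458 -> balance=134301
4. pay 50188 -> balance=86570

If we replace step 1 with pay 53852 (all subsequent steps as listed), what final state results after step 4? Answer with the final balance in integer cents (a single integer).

83595

(re-executing from step 1 with the substitution; state before step 1: balance=276197)
1. pay 53852 -> balance=227399
2. pay 46116 -> balance=185444
3. pay 57458 -> balance=131379
4. pay 50188 -> balance=83595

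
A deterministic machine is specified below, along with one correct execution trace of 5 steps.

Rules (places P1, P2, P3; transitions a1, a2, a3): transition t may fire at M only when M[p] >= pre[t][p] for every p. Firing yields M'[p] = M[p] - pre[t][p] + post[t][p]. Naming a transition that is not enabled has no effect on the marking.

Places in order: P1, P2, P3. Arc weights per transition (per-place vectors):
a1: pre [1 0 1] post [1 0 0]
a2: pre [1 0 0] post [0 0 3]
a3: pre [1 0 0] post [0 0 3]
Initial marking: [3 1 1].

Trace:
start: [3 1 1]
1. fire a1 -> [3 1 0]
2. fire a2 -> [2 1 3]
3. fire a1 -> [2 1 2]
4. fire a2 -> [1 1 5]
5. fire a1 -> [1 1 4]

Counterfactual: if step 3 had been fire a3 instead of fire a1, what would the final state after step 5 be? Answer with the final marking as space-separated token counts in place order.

(re-executing from step 3 with the substitution; state before step 3: [2 1 3])
3. fire a3 -> [1 1 6]
4. fire a2 -> [0 1 9]
5. fire a1 -> [0 1 9]

0 1 9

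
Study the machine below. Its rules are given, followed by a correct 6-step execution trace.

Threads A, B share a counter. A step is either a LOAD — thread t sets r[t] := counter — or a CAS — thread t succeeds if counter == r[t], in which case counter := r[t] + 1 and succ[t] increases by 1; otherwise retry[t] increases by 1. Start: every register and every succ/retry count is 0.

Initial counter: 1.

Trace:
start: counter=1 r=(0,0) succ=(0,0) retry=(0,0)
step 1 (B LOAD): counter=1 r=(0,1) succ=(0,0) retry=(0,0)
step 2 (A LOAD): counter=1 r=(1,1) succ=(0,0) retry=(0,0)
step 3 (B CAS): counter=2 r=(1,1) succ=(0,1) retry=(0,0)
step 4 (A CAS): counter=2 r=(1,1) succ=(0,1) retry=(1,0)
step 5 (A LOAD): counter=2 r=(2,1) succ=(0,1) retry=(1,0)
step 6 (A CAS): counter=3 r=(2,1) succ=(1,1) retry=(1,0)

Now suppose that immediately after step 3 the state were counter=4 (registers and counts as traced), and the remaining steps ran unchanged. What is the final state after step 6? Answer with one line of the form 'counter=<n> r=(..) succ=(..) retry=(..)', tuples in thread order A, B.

state after step 3 := counter=4 r=(1,1) succ=(0,1) retry=(0,0)
step 4 (A CAS): counter=4 r=(1,1) succ=(0,1) retry=(1,0)
step 5 (A LOAD): counter=4 r=(4,1) succ=(0,1) retry=(1,0)
step 6 (A CAS): counter=5 r=(4,1) succ=(1,1) retry=(1,0)

counter=5 r=(4,1) succ=(1,1) retry=(1,0)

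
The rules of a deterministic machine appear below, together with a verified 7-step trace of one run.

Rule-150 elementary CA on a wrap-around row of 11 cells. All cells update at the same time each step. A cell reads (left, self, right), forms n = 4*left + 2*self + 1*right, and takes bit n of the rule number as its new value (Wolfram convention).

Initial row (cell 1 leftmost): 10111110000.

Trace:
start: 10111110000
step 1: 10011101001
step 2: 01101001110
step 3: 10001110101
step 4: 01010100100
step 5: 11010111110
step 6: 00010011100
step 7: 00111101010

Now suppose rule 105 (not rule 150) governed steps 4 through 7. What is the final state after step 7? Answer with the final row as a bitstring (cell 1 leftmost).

00111101010

(re-executing steps 4..7 under rule 105; state before step 4: 10001110101)
step 4: 10101011011
step 5: 11010111110
step 6: 11101100011
step 7: 00111101010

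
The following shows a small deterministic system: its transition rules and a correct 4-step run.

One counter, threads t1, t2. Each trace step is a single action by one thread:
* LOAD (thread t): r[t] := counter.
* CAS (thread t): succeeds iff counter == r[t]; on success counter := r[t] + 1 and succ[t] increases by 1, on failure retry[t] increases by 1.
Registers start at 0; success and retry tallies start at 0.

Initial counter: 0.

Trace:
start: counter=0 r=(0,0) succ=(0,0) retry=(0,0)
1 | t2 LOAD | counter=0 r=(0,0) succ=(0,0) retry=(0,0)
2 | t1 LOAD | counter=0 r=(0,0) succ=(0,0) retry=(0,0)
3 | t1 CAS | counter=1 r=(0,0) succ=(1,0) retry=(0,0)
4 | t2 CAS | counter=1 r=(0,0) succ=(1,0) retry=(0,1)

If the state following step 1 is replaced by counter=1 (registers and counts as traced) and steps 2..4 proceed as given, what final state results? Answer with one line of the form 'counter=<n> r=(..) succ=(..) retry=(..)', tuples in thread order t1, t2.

state after step 1 := counter=1 r=(0,0) succ=(0,0) retry=(0,0)
2 | t1 LOAD | counter=1 r=(1,0) succ=(0,0) retry=(0,0)
3 | t1 CAS | counter=2 r=(1,0) succ=(1,0) retry=(0,0)
4 | t2 CAS | counter=2 r=(1,0) succ=(1,0) retry=(0,1)

counter=2 r=(1,0) succ=(1,0) retry=(0,1)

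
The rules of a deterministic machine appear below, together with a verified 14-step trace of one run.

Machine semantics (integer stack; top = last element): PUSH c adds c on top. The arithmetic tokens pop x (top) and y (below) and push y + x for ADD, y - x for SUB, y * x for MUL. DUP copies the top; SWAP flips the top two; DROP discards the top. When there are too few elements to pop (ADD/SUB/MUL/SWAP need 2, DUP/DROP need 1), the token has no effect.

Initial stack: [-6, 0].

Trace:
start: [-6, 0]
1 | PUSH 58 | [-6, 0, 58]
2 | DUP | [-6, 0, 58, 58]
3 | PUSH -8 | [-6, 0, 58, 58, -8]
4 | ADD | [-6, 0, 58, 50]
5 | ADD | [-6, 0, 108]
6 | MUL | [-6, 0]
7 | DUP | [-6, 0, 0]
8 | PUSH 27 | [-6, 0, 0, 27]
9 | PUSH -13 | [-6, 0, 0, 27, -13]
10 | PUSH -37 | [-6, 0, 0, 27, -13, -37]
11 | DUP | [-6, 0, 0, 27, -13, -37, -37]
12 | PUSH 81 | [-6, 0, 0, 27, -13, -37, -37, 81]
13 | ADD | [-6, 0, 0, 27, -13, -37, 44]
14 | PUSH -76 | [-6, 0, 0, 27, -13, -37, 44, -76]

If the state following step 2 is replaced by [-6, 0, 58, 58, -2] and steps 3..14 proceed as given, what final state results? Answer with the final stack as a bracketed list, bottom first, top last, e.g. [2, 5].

state after step 2 := [-6, 0, 58, 58, -2]
3 | PUSH -8 | [-6, 0, 58, 58, -2, -8]
4 | ADD | [-6, 0, 58, 58, -10]
5 | ADD | [-6, 0, 58, 48]
6 | MUL | [-6, 0, 2784]
7 | DUP | [-6, 0, 2784, 2784]
8 | PUSH 27 | [-6, 0, 2784, 2784, 27]
9 | PUSH -13 | [-6, 0, 2784, 2784, 27, -13]
10 | PUSH -37 | [-6, 0, 2784, 2784, 27, -13, -37]
11 | DUP | [-6, 0, 2784, 2784, 27, -13, -37, -37]
12 | PUSH 81 | [-6, 0, 2784, 2784, 27, -13, -37, -37, 81]
13 | ADD | [-6, 0, 2784, 2784, 27, -13, -37, 44]
14 | PUSH -76 | [-6, 0, 2784, 2784, 27, -13, -37, 44, -76]

[-6, 0, 2784, 2784, 27, -13, -37, 44, -76]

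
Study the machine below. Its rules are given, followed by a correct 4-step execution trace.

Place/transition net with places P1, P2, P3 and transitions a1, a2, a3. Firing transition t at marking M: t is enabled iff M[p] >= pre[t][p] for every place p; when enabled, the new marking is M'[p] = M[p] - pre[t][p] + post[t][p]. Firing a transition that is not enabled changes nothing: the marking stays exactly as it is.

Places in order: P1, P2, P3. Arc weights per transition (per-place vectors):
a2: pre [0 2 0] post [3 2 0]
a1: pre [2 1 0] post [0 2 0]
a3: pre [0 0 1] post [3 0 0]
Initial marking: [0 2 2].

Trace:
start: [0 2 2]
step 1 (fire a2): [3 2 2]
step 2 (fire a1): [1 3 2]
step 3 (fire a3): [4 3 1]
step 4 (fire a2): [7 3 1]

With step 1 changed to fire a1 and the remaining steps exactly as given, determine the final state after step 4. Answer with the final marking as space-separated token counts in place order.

(re-executing from step 1 with the substitution; state before step 1: [0 2 2])
step 1 (fire a1): [0 2 2]
step 2 (fire a1): [0 2 2]
step 3 (fire a3): [3 2 1]
step 4 (fire a2): [6 2 1]

6 2 1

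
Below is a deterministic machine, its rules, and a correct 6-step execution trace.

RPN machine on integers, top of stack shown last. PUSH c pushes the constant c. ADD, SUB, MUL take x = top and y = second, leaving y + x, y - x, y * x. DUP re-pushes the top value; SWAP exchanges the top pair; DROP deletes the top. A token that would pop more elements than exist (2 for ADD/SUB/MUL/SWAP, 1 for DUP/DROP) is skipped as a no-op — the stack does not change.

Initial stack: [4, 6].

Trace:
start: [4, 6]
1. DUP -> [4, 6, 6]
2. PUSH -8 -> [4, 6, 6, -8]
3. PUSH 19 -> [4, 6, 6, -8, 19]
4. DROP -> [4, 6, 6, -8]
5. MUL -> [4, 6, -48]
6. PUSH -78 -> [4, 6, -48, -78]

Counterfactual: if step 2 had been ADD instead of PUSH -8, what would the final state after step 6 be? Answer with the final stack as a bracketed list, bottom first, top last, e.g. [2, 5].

[48, -78]

(re-executing from step 2 with the substitution; state before step 2: [4, 6, 6])
2. ADD -> [4, 12]
3. PUSH 19 -> [4, 12, 19]
4. DROP -> [4, 12]
5. MUL -> [48]
6. PUSH -78 -> [48, -78]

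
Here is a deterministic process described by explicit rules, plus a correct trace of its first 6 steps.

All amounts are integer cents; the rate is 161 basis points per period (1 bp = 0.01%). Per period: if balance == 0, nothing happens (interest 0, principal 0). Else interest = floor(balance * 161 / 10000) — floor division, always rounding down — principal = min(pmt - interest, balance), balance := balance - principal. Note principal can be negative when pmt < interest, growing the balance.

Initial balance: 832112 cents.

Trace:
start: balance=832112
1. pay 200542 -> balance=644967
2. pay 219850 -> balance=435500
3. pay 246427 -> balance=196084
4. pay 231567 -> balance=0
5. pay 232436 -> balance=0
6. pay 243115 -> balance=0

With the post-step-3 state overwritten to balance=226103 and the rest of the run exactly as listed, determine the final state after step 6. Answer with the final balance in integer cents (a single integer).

state after step 3 := balance=226103
4. pay 231567 -> balance=0
5. pay 232436 -> balance=0
6. pay 243115 -> balance=0

0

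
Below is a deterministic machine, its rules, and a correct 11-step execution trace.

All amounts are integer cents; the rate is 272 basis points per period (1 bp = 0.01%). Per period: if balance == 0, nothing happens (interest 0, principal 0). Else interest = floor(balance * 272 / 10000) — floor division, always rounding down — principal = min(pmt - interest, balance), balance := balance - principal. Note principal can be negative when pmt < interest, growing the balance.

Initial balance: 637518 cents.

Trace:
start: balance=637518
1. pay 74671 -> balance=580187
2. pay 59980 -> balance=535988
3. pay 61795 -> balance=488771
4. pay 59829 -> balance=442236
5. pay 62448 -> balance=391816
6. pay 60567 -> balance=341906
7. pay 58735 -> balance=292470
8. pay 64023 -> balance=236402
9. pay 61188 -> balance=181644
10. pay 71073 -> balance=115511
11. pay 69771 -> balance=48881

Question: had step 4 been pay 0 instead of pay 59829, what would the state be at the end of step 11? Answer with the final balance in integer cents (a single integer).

121074

(re-executing from step 4 with the substitution; state before step 4: balance=488771)
4. pay 0 -> balance=502065
5. pay 62448 -> balance=453273
6. pay 60567 -> balance=405035
7. pay 58735 -> balance=357316
8. pay 64023 -> balance=303011
9. pay 61188 -> balance=250064
10. pay 71073 -> balance=185792
11. pay 69771 -> balance=121074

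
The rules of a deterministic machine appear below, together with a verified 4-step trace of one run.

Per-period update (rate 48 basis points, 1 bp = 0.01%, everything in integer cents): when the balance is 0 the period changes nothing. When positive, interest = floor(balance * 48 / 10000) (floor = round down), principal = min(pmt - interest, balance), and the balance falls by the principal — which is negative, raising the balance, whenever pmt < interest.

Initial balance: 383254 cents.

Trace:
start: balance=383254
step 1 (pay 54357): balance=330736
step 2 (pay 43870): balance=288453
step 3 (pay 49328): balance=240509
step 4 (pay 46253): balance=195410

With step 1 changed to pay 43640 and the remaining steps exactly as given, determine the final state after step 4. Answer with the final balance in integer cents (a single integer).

(re-executing from step 1 with the substitution; state before step 1: balance=383254)
step 1 (pay 43640): balance=341453
step 2 (pay 43870): balance=299221
step 3 (pay 49328): balance=251329
step 4 (pay 46253): balance=206282

206282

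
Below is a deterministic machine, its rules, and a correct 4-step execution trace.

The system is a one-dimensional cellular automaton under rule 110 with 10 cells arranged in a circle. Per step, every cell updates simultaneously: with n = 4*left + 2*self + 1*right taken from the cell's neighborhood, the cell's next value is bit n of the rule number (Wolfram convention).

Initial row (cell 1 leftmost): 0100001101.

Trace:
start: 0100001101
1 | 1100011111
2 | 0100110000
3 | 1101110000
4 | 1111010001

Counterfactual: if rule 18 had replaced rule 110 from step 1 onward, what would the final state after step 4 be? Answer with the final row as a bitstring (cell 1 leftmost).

0100001011

(re-executing steps 1..4 under rule 18; state before step 1: 0100001101)
1 | 0010010000
2 | 0101101000
3 | 1000000100
4 | 0100001011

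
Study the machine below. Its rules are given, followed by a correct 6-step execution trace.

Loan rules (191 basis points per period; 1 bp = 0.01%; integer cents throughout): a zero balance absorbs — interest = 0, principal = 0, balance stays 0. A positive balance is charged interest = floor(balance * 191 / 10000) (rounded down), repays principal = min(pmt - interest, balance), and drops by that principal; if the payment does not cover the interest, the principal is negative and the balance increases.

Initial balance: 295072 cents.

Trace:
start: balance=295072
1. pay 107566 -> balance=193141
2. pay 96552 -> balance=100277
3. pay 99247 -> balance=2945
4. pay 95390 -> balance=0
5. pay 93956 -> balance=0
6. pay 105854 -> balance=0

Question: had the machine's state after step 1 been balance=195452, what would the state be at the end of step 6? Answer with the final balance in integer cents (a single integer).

state after step 1 := balance=195452
2. pay 96552 -> balance=102633
3. pay 99247 -> balance=5346
4. pay 95390 -> balance=0
5. pay 93956 -> balance=0
6. pay 105854 -> balance=0

0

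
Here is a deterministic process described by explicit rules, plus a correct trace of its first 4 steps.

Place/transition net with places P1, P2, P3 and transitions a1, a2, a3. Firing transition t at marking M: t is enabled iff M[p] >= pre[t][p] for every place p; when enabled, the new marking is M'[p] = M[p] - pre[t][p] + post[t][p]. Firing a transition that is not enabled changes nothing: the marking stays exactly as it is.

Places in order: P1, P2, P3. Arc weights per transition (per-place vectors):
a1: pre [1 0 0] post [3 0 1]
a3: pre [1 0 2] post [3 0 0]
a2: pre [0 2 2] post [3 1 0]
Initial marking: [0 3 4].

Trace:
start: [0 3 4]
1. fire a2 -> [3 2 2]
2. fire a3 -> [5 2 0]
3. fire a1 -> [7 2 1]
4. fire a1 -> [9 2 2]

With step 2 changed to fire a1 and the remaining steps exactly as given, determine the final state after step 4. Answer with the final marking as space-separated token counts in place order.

(re-executing from step 2 with the substitution; state before step 2: [3 2 2])
2. fire a1 -> [5 2 3]
3. fire a1 -> [7 2 4]
4. fire a1 -> [9 2 5]

9 2 5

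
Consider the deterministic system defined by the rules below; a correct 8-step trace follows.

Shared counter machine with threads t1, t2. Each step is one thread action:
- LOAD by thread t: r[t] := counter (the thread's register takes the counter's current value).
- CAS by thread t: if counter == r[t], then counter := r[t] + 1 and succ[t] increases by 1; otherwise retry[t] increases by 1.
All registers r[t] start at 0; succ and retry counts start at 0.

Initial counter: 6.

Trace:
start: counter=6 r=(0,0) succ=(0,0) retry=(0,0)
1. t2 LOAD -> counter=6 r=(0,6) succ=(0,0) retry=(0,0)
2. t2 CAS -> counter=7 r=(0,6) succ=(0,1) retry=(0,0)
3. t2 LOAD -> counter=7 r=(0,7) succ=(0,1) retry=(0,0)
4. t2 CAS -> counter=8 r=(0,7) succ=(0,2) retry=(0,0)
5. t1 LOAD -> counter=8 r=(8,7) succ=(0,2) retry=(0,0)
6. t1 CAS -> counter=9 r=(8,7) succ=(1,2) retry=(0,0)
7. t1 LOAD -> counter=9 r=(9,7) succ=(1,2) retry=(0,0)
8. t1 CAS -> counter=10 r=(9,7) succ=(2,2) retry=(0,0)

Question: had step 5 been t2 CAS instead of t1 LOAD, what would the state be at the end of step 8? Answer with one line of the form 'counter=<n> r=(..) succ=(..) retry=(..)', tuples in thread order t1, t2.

(re-executing from step 5 with the substitution; state before step 5: counter=8 r=(0,7) succ=(0,2) retry=(0,0))
5. t2 CAS -> counter=8 r=(0,7) succ=(0,2) retry=(0,1)
6. t1 CAS -> counter=8 r=(0,7) succ=(0,2) retry=(1,1)
7. t1 LOAD -> counter=8 r=(8,7) succ=(0,2) retry=(1,1)
8. t1 CAS -> counter=9 r=(8,7) succ=(1,2) retry=(1,1)

counter=9 r=(8,7) succ=(1,2) retry=(1,1)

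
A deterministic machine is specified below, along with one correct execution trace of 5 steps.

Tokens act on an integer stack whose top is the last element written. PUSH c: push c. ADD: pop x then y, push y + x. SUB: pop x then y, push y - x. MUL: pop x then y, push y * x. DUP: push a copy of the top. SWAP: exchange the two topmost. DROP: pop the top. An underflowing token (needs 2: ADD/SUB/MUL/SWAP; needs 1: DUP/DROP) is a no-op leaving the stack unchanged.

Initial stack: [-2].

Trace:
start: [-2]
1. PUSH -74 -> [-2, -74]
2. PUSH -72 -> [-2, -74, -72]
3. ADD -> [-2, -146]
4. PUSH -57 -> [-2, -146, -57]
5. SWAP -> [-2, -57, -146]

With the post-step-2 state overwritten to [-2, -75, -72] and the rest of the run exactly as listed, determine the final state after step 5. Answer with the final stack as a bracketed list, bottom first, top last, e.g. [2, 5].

[-2, -57, -147]

state after step 2 := [-2, -75, -72]
3. ADD -> [-2, -147]
4. PUSH -57 -> [-2, -147, -57]
5. SWAP -> [-2, -57, -147]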